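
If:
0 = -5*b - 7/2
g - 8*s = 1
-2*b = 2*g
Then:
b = -7/10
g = 7/10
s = -3/80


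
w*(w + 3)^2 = w^3 + 6*w^2 + 9*w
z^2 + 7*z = z*(z + 7)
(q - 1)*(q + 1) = q^2 - 1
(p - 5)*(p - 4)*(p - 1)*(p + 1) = p^4 - 9*p^3 + 19*p^2 + 9*p - 20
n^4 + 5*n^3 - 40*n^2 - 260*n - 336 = (n - 7)*(n + 2)*(n + 4)*(n + 6)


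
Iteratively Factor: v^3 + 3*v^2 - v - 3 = (v - 1)*(v^2 + 4*v + 3) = (v - 1)*(v + 1)*(v + 3)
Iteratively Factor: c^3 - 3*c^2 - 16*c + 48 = (c - 3)*(c^2 - 16) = (c - 3)*(c + 4)*(c - 4)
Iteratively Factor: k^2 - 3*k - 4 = (k - 4)*(k + 1)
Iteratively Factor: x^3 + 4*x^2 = (x)*(x^2 + 4*x) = x^2*(x + 4)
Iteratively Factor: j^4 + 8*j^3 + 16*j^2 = (j)*(j^3 + 8*j^2 + 16*j) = j*(j + 4)*(j^2 + 4*j) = j*(j + 4)^2*(j)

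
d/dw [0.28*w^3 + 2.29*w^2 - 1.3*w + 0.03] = 0.84*w^2 + 4.58*w - 1.3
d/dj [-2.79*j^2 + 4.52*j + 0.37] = 4.52 - 5.58*j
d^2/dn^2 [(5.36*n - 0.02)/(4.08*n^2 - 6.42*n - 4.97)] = ((68.9856 - 131.2128*n)*(-4.08*n^2 + 6.42*n + 4.97) - (5.36*n - 0.02)*(8.16*n - 6.42)*(16.32*n - 12.84))/(-4.08*n^2 + 6.42*n + 4.97)^3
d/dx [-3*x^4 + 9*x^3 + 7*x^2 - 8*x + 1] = -12*x^3 + 27*x^2 + 14*x - 8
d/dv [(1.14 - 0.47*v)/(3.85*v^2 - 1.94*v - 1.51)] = (1.8095*v^2 - 8.778*v + 2.9213)/(14.8225*v^4 - 14.938*v^3 - 7.8634*v^2 + 5.8588*v + 2.2801)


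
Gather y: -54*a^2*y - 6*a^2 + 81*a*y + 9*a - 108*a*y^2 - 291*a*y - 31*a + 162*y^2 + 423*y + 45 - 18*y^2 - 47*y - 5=-6*a^2 - 22*a + y^2*(144 - 108*a) + y*(-54*a^2 - 210*a + 376) + 40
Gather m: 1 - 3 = -2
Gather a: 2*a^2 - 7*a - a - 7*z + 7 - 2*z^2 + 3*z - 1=2*a^2 - 8*a - 2*z^2 - 4*z + 6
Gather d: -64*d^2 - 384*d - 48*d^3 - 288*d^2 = -48*d^3 - 352*d^2 - 384*d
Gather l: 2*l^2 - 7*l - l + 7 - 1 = 2*l^2 - 8*l + 6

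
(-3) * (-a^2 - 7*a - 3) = 3*a^2 + 21*a + 9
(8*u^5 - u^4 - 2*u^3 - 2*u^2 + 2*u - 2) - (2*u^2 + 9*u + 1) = 8*u^5 - u^4 - 2*u^3 - 4*u^2 - 7*u - 3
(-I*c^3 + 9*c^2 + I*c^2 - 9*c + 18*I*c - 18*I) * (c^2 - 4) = -I*c^5 + 9*c^4 + I*c^4 - 9*c^3 + 22*I*c^3 - 36*c^2 - 22*I*c^2 + 36*c - 72*I*c + 72*I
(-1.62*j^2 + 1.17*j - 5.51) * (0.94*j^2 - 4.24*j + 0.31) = -1.5228*j^4 + 7.9686*j^3 - 10.6424*j^2 + 23.7251*j - 1.7081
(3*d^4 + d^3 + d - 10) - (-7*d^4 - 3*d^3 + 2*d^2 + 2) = 10*d^4 + 4*d^3 - 2*d^2 + d - 12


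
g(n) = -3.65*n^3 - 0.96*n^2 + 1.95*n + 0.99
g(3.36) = -141.75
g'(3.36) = -128.12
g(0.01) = 1.01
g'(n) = -10.95*n^2 - 1.92*n + 1.95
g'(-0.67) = -1.68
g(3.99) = -238.37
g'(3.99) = -180.04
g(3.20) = -122.20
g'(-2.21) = -47.29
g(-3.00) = 85.05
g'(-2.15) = -44.54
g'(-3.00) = -90.84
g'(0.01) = 1.93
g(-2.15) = 28.63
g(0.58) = 1.09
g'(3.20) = -116.32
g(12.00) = -6421.05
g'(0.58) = -2.85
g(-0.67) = 0.35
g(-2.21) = 31.39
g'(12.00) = -1597.89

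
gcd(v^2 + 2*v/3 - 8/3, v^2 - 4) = v + 2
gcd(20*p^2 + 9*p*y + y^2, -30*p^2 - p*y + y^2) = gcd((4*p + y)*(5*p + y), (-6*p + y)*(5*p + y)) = 5*p + y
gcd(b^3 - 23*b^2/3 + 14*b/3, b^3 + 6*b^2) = b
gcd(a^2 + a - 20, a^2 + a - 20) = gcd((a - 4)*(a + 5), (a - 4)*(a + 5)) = a^2 + a - 20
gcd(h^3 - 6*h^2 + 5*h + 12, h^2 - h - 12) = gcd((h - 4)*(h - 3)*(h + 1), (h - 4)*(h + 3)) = h - 4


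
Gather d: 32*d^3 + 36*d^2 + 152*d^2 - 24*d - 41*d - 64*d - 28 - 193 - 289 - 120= 32*d^3 + 188*d^2 - 129*d - 630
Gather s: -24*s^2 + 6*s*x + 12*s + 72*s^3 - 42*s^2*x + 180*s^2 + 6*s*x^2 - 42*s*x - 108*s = 72*s^3 + s^2*(156 - 42*x) + s*(6*x^2 - 36*x - 96)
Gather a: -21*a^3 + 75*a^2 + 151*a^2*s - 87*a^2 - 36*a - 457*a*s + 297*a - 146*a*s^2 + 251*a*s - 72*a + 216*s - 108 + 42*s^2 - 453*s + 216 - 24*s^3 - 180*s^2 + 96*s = -21*a^3 + a^2*(151*s - 12) + a*(-146*s^2 - 206*s + 189) - 24*s^3 - 138*s^2 - 141*s + 108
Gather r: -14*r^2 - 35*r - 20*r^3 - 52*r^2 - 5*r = -20*r^3 - 66*r^2 - 40*r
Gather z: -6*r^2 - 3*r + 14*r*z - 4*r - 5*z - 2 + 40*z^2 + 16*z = -6*r^2 - 7*r + 40*z^2 + z*(14*r + 11) - 2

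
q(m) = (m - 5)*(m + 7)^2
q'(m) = (m - 5)*(2*m + 14) + (m + 7)^2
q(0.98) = -256.00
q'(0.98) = -0.48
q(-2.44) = -154.70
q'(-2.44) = -47.06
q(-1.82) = -183.00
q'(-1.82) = -43.82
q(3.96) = -124.93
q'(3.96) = 97.32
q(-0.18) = -240.93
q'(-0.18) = -24.14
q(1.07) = -255.94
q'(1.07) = 1.69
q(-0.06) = -243.71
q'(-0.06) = -22.07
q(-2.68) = -143.33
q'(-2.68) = -47.69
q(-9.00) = -56.00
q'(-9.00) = 60.00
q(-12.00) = -425.00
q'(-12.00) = 195.00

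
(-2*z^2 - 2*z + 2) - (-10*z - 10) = -2*z^2 + 8*z + 12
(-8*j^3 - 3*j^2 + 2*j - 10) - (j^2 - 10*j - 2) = -8*j^3 - 4*j^2 + 12*j - 8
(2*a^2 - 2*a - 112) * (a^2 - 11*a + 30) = 2*a^4 - 24*a^3 - 30*a^2 + 1172*a - 3360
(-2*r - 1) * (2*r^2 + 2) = -4*r^3 - 2*r^2 - 4*r - 2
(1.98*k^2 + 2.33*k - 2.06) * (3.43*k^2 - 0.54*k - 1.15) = 6.7914*k^4 + 6.9227*k^3 - 10.601*k^2 - 1.5671*k + 2.369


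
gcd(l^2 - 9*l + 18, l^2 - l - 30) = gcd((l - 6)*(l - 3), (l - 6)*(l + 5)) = l - 6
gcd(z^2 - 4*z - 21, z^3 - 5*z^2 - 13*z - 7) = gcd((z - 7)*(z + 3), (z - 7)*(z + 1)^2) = z - 7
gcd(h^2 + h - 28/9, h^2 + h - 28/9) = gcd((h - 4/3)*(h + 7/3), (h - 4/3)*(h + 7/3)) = h^2 + h - 28/9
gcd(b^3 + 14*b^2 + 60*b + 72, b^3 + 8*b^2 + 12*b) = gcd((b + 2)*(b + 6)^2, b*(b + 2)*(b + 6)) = b^2 + 8*b + 12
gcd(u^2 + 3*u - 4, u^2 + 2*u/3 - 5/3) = u - 1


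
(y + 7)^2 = y^2 + 14*y + 49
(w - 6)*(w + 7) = w^2 + w - 42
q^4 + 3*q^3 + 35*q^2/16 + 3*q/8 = q*(q + 1/4)*(q + 3/4)*(q + 2)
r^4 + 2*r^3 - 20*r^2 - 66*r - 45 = (r - 5)*(r + 1)*(r + 3)^2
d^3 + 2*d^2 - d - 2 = (d - 1)*(d + 1)*(d + 2)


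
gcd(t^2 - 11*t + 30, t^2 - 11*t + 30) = t^2 - 11*t + 30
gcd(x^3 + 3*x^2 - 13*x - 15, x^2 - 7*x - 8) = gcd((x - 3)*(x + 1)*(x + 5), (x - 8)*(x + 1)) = x + 1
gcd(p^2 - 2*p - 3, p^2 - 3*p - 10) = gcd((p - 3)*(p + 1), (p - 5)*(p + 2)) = 1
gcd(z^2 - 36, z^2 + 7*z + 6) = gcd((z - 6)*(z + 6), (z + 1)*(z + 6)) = z + 6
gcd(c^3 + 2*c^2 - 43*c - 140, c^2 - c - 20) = c + 4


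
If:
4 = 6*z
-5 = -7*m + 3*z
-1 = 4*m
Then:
No Solution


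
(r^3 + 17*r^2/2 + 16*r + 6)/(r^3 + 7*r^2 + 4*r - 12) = (r + 1/2)/(r - 1)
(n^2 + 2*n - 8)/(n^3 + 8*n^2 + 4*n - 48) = 1/(n + 6)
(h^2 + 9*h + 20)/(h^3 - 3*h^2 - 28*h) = (h + 5)/(h*(h - 7))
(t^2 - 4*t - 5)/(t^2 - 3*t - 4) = (t - 5)/(t - 4)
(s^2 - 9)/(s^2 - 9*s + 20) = (s^2 - 9)/(s^2 - 9*s + 20)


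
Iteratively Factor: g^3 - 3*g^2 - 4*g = (g + 1)*(g^2 - 4*g) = g*(g + 1)*(g - 4)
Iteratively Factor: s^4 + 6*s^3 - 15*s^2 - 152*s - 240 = (s + 4)*(s^3 + 2*s^2 - 23*s - 60) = (s - 5)*(s + 4)*(s^2 + 7*s + 12) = (s - 5)*(s + 3)*(s + 4)*(s + 4)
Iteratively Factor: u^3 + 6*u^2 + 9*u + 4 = (u + 4)*(u^2 + 2*u + 1) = (u + 1)*(u + 4)*(u + 1)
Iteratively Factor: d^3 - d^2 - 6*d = (d)*(d^2 - d - 6) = d*(d + 2)*(d - 3)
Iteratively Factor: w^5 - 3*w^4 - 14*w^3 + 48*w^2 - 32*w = (w + 4)*(w^4 - 7*w^3 + 14*w^2 - 8*w) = (w - 2)*(w + 4)*(w^3 - 5*w^2 + 4*w) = (w - 4)*(w - 2)*(w + 4)*(w^2 - w) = w*(w - 4)*(w - 2)*(w + 4)*(w - 1)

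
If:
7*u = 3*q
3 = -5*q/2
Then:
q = -6/5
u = -18/35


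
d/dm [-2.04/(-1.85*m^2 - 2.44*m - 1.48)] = (-7.548*m - 4.9776)/(1.85*m^2 + 2.44*m + 1.48)^2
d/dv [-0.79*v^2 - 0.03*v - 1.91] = -1.58*v - 0.03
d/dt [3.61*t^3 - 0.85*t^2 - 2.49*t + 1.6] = 10.83*t^2 - 1.7*t - 2.49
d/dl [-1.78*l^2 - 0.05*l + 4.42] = -3.56*l - 0.05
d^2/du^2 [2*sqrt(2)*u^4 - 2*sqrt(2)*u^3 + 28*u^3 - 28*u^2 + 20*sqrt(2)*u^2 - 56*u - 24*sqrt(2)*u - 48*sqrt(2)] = 24*sqrt(2)*u^2 - 12*sqrt(2)*u + 168*u - 56 + 40*sqrt(2)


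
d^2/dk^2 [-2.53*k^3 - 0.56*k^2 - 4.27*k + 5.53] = -15.18*k - 1.12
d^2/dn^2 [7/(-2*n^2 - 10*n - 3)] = 28*(2*n^2 + 10*n - 2*(2*n + 5)^2 + 3)/(2*n^2 + 10*n + 3)^3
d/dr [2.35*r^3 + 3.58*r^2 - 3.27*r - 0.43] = 7.05*r^2 + 7.16*r - 3.27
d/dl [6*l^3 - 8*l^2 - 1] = 2*l*(9*l - 8)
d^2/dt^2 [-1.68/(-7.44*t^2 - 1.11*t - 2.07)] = (-185.988096*t^2 - 27.748224*t + 1.68*(14.88*t + 1.11)*(29.76*t + 2.22) - 51.746688)/(7.44*t^2 + 1.11*t + 2.07)^3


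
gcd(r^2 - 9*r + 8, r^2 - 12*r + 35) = 1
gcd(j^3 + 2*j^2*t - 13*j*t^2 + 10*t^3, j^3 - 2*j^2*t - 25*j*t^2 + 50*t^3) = -j^2 - 3*j*t + 10*t^2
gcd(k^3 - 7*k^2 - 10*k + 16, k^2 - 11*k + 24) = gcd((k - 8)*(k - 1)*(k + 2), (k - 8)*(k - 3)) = k - 8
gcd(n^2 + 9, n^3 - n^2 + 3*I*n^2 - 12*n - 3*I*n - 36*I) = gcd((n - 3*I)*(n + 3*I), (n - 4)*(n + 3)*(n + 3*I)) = n + 3*I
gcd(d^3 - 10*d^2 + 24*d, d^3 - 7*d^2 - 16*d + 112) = d - 4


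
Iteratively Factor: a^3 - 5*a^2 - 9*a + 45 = (a - 5)*(a^2 - 9) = (a - 5)*(a + 3)*(a - 3)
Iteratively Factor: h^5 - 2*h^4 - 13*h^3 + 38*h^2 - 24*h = (h - 2)*(h^4 - 13*h^2 + 12*h) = (h - 3)*(h - 2)*(h^3 + 3*h^2 - 4*h) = h*(h - 3)*(h - 2)*(h^2 + 3*h - 4) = h*(h - 3)*(h - 2)*(h + 4)*(h - 1)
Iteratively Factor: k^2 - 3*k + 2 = (k - 1)*(k - 2)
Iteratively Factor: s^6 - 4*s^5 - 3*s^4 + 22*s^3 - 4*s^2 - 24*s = (s - 2)*(s^5 - 2*s^4 - 7*s^3 + 8*s^2 + 12*s) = (s - 2)*(s + 1)*(s^4 - 3*s^3 - 4*s^2 + 12*s) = (s - 2)^2*(s + 1)*(s^3 - s^2 - 6*s) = (s - 3)*(s - 2)^2*(s + 1)*(s^2 + 2*s) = s*(s - 3)*(s - 2)^2*(s + 1)*(s + 2)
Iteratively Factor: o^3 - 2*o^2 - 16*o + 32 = (o - 2)*(o^2 - 16) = (o - 2)*(o + 4)*(o - 4)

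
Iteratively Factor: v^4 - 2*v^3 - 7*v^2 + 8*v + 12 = (v + 1)*(v^3 - 3*v^2 - 4*v + 12) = (v - 3)*(v + 1)*(v^2 - 4) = (v - 3)*(v + 1)*(v + 2)*(v - 2)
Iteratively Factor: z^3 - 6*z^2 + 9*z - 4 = (z - 1)*(z^2 - 5*z + 4) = (z - 4)*(z - 1)*(z - 1)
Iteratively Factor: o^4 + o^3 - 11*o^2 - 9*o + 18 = (o + 2)*(o^3 - o^2 - 9*o + 9) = (o - 3)*(o + 2)*(o^2 + 2*o - 3) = (o - 3)*(o + 2)*(o + 3)*(o - 1)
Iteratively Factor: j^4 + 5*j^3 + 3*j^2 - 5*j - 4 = (j - 1)*(j^3 + 6*j^2 + 9*j + 4) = (j - 1)*(j + 4)*(j^2 + 2*j + 1) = (j - 1)*(j + 1)*(j + 4)*(j + 1)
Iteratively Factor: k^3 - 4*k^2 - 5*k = (k)*(k^2 - 4*k - 5) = k*(k - 5)*(k + 1)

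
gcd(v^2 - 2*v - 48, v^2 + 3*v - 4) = 1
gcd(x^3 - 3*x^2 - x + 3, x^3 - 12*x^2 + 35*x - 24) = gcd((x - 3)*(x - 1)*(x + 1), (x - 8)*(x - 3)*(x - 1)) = x^2 - 4*x + 3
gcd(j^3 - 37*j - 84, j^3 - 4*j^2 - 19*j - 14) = j - 7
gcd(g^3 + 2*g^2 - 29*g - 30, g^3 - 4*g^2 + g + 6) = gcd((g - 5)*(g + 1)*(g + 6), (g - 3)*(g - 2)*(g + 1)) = g + 1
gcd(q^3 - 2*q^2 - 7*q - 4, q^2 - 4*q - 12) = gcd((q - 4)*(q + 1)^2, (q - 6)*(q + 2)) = 1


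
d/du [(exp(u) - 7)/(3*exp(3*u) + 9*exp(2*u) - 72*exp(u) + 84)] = 2*(-exp(2*u) + 7*exp(u) + 35)*exp(u)/(3*(exp(5*u) + 8*exp(4*u) - 23*exp(3*u) - 134*exp(2*u) + 476*exp(u) - 392))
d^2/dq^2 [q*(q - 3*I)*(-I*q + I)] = -6*I*q - 6 + 2*I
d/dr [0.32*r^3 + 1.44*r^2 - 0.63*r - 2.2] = 0.96*r^2 + 2.88*r - 0.63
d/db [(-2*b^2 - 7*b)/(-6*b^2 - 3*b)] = -4/(4*b^2 + 4*b + 1)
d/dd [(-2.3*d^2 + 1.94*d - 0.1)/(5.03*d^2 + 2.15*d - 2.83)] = (-14.7032*d^2 + 14.024*d - 5.2752)/(25.3009*d^4 + 21.629*d^3 - 23.8473*d^2 - 12.169*d + 8.0089)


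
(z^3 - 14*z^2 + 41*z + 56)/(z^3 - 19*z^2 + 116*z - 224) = (z + 1)/(z - 4)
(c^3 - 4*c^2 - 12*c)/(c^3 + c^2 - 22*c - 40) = c*(c - 6)/(c^2 - c - 20)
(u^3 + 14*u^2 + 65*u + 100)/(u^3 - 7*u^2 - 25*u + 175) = (u^2 + 9*u + 20)/(u^2 - 12*u + 35)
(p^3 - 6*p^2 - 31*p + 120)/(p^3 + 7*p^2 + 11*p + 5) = (p^2 - 11*p + 24)/(p^2 + 2*p + 1)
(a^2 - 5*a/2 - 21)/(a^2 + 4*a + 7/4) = 2*(a - 6)/(2*a + 1)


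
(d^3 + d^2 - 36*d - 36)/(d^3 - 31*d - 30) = (d + 6)/(d + 5)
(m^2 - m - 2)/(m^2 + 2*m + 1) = (m - 2)/(m + 1)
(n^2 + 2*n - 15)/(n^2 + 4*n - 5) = (n - 3)/(n - 1)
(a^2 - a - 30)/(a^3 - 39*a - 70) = (a - 6)/(a^2 - 5*a - 14)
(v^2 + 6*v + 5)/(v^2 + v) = (v + 5)/v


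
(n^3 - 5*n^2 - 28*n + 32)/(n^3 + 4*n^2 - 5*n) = (n^2 - 4*n - 32)/(n*(n + 5))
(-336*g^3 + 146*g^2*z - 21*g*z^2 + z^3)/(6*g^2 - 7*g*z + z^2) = (56*g^2 - 15*g*z + z^2)/(-g + z)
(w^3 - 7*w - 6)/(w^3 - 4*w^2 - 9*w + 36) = (w^2 + 3*w + 2)/(w^2 - w - 12)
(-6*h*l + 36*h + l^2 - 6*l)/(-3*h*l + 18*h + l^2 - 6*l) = (6*h - l)/(3*h - l)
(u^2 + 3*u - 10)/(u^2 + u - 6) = (u + 5)/(u + 3)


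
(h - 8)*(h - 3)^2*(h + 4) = h^4 - 10*h^3 + h^2 + 156*h - 288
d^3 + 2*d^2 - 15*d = d*(d - 3)*(d + 5)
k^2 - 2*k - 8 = (k - 4)*(k + 2)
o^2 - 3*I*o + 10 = (o - 5*I)*(o + 2*I)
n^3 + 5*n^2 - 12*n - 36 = (n - 3)*(n + 2)*(n + 6)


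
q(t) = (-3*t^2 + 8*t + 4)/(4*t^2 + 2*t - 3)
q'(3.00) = -0.27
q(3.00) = 0.03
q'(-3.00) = -0.46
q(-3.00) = -1.74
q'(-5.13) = -0.11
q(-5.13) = -1.26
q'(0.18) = -5.67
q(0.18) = -2.13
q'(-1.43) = -16.67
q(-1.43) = -5.85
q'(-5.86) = -0.08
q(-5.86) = -1.19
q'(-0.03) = -3.38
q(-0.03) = -1.23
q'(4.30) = -0.13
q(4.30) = -0.21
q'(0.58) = -216.43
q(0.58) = -15.43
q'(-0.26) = -2.93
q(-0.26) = -0.53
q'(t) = (8 - 6*t)/(4*t^2 + 2*t - 3) + (-8*t - 2)*(-3*t^2 + 8*t + 4)/(4*t^2 + 2*t - 3)^2 = 2*(-19*t^2 - 7*t - 16)/(16*t^4 + 16*t^3 - 20*t^2 - 12*t + 9)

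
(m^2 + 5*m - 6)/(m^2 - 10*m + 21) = (m^2 + 5*m - 6)/(m^2 - 10*m + 21)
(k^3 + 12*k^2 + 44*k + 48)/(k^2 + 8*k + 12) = k + 4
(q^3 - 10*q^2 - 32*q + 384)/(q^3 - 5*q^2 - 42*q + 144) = (q - 8)/(q - 3)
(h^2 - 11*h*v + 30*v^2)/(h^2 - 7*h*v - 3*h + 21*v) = (h^2 - 11*h*v + 30*v^2)/(h^2 - 7*h*v - 3*h + 21*v)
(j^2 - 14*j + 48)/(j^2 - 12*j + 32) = (j - 6)/(j - 4)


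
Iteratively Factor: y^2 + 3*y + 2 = (y + 2)*(y + 1)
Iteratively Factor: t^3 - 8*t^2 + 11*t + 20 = (t - 4)*(t^2 - 4*t - 5) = (t - 4)*(t + 1)*(t - 5)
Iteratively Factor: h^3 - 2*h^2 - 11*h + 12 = (h + 3)*(h^2 - 5*h + 4) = (h - 4)*(h + 3)*(h - 1)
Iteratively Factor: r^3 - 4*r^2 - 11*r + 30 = (r - 2)*(r^2 - 2*r - 15) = (r - 5)*(r - 2)*(r + 3)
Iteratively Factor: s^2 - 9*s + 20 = (s - 4)*(s - 5)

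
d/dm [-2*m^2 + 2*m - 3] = 2 - 4*m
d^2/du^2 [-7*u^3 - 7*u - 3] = -42*u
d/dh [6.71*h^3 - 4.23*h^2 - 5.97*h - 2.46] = 20.13*h^2 - 8.46*h - 5.97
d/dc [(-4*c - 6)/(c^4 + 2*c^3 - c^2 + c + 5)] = 2*(-2*c^4 - 4*c^3 + 2*c^2 - 2*c + (2*c + 3)*(4*c^3 + 6*c^2 - 2*c + 1) - 10)/(c^4 + 2*c^3 - c^2 + c + 5)^2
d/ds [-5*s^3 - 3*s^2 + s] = -15*s^2 - 6*s + 1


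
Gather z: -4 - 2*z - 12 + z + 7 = -z - 9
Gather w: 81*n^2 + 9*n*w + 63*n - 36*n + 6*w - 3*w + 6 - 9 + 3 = 81*n^2 + 27*n + w*(9*n + 3)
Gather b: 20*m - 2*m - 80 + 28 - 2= 18*m - 54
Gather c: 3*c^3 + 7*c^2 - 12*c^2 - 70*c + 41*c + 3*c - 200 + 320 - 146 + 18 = 3*c^3 - 5*c^2 - 26*c - 8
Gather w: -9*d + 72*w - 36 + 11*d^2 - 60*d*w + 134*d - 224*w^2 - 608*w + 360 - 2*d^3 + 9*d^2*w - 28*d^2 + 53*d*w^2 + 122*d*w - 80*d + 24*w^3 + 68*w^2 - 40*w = -2*d^3 - 17*d^2 + 45*d + 24*w^3 + w^2*(53*d - 156) + w*(9*d^2 + 62*d - 576) + 324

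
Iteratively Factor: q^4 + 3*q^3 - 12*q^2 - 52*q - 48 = (q + 2)*(q^3 + q^2 - 14*q - 24) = (q - 4)*(q + 2)*(q^2 + 5*q + 6) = (q - 4)*(q + 2)^2*(q + 3)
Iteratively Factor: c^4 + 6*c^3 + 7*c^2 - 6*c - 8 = (c - 1)*(c^3 + 7*c^2 + 14*c + 8) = (c - 1)*(c + 2)*(c^2 + 5*c + 4) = (c - 1)*(c + 2)*(c + 4)*(c + 1)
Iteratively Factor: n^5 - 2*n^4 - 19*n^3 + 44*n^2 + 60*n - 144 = (n + 4)*(n^4 - 6*n^3 + 5*n^2 + 24*n - 36) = (n - 2)*(n + 4)*(n^3 - 4*n^2 - 3*n + 18) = (n - 3)*(n - 2)*(n + 4)*(n^2 - n - 6) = (n - 3)*(n - 2)*(n + 2)*(n + 4)*(n - 3)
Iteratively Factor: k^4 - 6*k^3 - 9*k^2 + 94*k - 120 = (k + 4)*(k^3 - 10*k^2 + 31*k - 30) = (k - 3)*(k + 4)*(k^2 - 7*k + 10) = (k - 5)*(k - 3)*(k + 4)*(k - 2)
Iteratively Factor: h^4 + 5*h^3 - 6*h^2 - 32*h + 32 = (h + 4)*(h^3 + h^2 - 10*h + 8) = (h - 2)*(h + 4)*(h^2 + 3*h - 4) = (h - 2)*(h - 1)*(h + 4)*(h + 4)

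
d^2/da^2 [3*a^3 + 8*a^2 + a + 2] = 18*a + 16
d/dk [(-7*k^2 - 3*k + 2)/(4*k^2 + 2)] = (6*k^2 - 22*k - 3)/(2*(4*k^4 + 4*k^2 + 1))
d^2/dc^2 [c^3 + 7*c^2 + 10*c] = 6*c + 14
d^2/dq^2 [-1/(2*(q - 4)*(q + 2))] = (-(q - 4)^2 - (q - 4)*(q + 2) - (q + 2)^2)/((q - 4)^3*(q + 2)^3)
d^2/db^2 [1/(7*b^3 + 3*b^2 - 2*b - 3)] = 2*(-3*(7*b + 1)*(7*b^3 + 3*b^2 - 2*b - 3) + (21*b^2 + 6*b - 2)^2)/(7*b^3 + 3*b^2 - 2*b - 3)^3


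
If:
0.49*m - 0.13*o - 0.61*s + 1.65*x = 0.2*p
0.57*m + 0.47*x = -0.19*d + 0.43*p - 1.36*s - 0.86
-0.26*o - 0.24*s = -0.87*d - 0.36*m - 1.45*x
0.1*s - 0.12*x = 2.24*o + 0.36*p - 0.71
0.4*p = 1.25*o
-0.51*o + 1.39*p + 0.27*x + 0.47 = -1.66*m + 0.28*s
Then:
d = -0.10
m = -0.81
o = 0.20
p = 0.61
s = -0.18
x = 0.26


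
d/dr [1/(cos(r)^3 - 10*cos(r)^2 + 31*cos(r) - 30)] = (3*cos(r)^2 - 20*cos(r) + 31)*sin(r)/(cos(r)^3 - 10*cos(r)^2 + 31*cos(r) - 30)^2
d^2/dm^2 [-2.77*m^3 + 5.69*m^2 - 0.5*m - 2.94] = 11.38 - 16.62*m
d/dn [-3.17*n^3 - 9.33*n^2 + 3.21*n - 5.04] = -9.51*n^2 - 18.66*n + 3.21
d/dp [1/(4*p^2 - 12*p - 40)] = (3 - 2*p)/(4*(-p^2 + 3*p + 10)^2)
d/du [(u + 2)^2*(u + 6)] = (u + 2)*(3*u + 14)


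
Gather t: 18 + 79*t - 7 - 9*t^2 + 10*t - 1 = -9*t^2 + 89*t + 10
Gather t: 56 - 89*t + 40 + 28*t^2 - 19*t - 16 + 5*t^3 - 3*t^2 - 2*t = 5*t^3 + 25*t^2 - 110*t + 80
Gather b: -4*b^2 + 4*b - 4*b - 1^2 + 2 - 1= -4*b^2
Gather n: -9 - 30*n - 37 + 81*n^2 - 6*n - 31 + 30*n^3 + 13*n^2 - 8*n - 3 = 30*n^3 + 94*n^2 - 44*n - 80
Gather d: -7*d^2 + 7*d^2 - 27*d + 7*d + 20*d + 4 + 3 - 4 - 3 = 0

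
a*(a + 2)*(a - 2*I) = a^3 + 2*a^2 - 2*I*a^2 - 4*I*a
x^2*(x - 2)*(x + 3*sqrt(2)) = x^4 - 2*x^3 + 3*sqrt(2)*x^3 - 6*sqrt(2)*x^2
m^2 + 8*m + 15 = (m + 3)*(m + 5)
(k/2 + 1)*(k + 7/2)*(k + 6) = k^3/2 + 23*k^2/4 + 20*k + 21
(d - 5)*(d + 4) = d^2 - d - 20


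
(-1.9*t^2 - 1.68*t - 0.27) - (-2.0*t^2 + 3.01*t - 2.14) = 0.1*t^2 - 4.69*t + 1.87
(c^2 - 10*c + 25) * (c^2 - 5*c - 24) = c^4 - 15*c^3 + 51*c^2 + 115*c - 600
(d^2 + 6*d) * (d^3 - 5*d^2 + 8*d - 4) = d^5 + d^4 - 22*d^3 + 44*d^2 - 24*d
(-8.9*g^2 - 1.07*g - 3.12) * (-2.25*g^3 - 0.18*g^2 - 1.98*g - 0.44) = 20.025*g^5 + 4.0095*g^4 + 24.8346*g^3 + 6.5962*g^2 + 6.6484*g + 1.3728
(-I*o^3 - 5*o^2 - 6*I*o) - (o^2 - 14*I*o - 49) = -I*o^3 - 6*o^2 + 8*I*o + 49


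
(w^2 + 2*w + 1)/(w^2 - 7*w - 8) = (w + 1)/(w - 8)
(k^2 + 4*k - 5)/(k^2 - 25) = (k - 1)/(k - 5)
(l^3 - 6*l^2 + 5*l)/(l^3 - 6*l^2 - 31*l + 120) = l*(l^2 - 6*l + 5)/(l^3 - 6*l^2 - 31*l + 120)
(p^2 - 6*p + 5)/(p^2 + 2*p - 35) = (p - 1)/(p + 7)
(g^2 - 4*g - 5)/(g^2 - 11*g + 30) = (g + 1)/(g - 6)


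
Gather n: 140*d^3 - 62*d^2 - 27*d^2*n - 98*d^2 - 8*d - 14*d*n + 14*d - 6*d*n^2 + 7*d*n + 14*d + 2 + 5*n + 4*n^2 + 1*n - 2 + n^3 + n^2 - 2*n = 140*d^3 - 160*d^2 + 20*d + n^3 + n^2*(5 - 6*d) + n*(-27*d^2 - 7*d + 4)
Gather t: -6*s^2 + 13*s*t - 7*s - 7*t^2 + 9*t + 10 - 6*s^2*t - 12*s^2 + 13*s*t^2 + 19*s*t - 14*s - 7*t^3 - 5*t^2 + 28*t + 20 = -18*s^2 - 21*s - 7*t^3 + t^2*(13*s - 12) + t*(-6*s^2 + 32*s + 37) + 30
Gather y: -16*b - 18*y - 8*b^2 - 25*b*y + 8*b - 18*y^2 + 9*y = -8*b^2 - 8*b - 18*y^2 + y*(-25*b - 9)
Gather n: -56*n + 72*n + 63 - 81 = 16*n - 18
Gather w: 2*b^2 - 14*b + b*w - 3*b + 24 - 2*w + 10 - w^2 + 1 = 2*b^2 - 17*b - w^2 + w*(b - 2) + 35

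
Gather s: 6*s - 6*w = 6*s - 6*w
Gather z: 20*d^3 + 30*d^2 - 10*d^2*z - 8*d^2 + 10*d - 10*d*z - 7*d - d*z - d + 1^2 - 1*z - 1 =20*d^3 + 22*d^2 + 2*d + z*(-10*d^2 - 11*d - 1)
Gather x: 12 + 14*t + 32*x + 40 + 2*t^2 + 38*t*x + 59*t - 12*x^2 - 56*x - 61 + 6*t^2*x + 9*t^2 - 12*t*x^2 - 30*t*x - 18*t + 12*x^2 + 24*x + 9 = 11*t^2 - 12*t*x^2 + 55*t + x*(6*t^2 + 8*t)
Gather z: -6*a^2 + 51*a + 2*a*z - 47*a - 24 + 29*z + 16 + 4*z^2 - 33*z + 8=-6*a^2 + 4*a + 4*z^2 + z*(2*a - 4)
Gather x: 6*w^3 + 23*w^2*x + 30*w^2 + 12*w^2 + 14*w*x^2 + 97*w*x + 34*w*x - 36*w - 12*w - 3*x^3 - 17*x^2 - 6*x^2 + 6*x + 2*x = 6*w^3 + 42*w^2 - 48*w - 3*x^3 + x^2*(14*w - 23) + x*(23*w^2 + 131*w + 8)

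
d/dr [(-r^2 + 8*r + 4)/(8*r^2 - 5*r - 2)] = (-59*r^2 - 60*r + 4)/(64*r^4 - 80*r^3 - 7*r^2 + 20*r + 4)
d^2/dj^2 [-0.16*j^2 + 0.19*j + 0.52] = -0.320000000000000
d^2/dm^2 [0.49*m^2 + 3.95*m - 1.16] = 0.980000000000000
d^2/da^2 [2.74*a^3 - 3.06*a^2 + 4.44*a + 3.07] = 16.44*a - 6.12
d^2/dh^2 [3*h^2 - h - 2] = 6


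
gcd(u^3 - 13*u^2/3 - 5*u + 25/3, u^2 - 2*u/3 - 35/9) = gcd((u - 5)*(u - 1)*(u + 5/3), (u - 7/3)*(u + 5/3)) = u + 5/3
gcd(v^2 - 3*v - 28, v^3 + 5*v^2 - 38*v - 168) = v + 4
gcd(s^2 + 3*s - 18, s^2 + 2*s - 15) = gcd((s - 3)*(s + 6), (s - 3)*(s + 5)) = s - 3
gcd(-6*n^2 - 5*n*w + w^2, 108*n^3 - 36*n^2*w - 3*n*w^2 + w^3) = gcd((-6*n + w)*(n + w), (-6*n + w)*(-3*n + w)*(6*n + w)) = -6*n + w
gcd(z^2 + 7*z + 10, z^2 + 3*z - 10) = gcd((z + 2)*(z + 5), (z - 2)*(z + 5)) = z + 5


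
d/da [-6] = 0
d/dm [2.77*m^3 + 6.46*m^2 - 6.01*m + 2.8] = 8.31*m^2 + 12.92*m - 6.01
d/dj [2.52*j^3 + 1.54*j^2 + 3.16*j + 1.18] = 7.56*j^2 + 3.08*j + 3.16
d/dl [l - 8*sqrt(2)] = 1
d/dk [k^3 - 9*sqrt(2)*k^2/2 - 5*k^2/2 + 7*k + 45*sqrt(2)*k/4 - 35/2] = 3*k^2 - 9*sqrt(2)*k - 5*k + 7 + 45*sqrt(2)/4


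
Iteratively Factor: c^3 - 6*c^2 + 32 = (c - 4)*(c^2 - 2*c - 8) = (c - 4)^2*(c + 2)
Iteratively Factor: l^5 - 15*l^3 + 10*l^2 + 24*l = (l - 2)*(l^4 + 2*l^3 - 11*l^2 - 12*l) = l*(l - 2)*(l^3 + 2*l^2 - 11*l - 12) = l*(l - 3)*(l - 2)*(l^2 + 5*l + 4) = l*(l - 3)*(l - 2)*(l + 1)*(l + 4)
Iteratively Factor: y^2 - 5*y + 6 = (y - 2)*(y - 3)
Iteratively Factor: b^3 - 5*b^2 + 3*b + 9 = (b - 3)*(b^2 - 2*b - 3) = (b - 3)*(b + 1)*(b - 3)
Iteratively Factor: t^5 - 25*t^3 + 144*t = (t)*(t^4 - 25*t^2 + 144) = t*(t + 3)*(t^3 - 3*t^2 - 16*t + 48) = t*(t - 3)*(t + 3)*(t^2 - 16) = t*(t - 3)*(t + 3)*(t + 4)*(t - 4)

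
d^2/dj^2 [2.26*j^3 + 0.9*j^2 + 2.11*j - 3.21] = 13.56*j + 1.8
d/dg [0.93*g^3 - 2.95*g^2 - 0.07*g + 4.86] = 2.79*g^2 - 5.9*g - 0.07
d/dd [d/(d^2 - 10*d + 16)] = (16 - d^2)/(d^4 - 20*d^3 + 132*d^2 - 320*d + 256)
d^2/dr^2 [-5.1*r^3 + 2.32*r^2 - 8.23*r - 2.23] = 4.64 - 30.6*r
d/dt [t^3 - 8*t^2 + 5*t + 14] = 3*t^2 - 16*t + 5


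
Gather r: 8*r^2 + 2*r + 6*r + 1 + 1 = 8*r^2 + 8*r + 2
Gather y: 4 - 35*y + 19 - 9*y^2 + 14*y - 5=-9*y^2 - 21*y + 18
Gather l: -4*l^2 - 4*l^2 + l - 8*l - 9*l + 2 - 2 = -8*l^2 - 16*l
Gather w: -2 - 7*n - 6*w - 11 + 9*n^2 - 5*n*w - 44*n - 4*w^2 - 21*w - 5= 9*n^2 - 51*n - 4*w^2 + w*(-5*n - 27) - 18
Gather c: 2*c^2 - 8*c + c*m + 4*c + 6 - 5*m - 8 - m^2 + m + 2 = 2*c^2 + c*(m - 4) - m^2 - 4*m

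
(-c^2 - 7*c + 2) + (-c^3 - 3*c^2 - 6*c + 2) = -c^3 - 4*c^2 - 13*c + 4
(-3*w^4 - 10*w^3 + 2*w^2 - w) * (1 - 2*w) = 6*w^5 + 17*w^4 - 14*w^3 + 4*w^2 - w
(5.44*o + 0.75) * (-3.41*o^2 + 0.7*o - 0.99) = -18.5504*o^3 + 1.2505*o^2 - 4.8606*o - 0.7425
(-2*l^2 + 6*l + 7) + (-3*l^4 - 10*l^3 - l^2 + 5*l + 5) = -3*l^4 - 10*l^3 - 3*l^2 + 11*l + 12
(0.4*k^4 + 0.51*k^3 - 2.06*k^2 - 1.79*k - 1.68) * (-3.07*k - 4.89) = -1.228*k^5 - 3.5217*k^4 + 3.8303*k^3 + 15.5687*k^2 + 13.9107*k + 8.2152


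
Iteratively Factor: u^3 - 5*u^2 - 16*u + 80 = (u - 4)*(u^2 - u - 20) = (u - 5)*(u - 4)*(u + 4)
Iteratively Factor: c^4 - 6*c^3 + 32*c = (c)*(c^3 - 6*c^2 + 32) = c*(c - 4)*(c^2 - 2*c - 8) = c*(c - 4)^2*(c + 2)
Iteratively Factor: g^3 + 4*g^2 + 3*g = (g + 3)*(g^2 + g) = (g + 1)*(g + 3)*(g)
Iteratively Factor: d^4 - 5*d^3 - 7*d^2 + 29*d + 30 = (d + 2)*(d^3 - 7*d^2 + 7*d + 15) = (d - 5)*(d + 2)*(d^2 - 2*d - 3) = (d - 5)*(d - 3)*(d + 2)*(d + 1)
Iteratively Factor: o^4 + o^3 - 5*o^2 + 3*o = (o - 1)*(o^3 + 2*o^2 - 3*o) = (o - 1)^2*(o^2 + 3*o) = o*(o - 1)^2*(o + 3)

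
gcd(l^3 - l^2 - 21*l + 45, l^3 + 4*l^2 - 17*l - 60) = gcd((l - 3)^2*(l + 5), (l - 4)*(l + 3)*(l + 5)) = l + 5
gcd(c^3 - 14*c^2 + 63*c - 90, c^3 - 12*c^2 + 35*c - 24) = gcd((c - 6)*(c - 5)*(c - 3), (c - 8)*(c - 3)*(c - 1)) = c - 3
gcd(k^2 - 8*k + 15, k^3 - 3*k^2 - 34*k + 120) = k - 5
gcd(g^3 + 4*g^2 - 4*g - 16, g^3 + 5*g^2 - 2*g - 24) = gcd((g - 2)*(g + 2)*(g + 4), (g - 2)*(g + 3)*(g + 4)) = g^2 + 2*g - 8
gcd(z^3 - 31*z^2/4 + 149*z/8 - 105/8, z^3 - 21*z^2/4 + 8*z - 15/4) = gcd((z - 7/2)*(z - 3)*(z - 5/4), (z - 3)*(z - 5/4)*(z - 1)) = z^2 - 17*z/4 + 15/4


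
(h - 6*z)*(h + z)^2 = h^3 - 4*h^2*z - 11*h*z^2 - 6*z^3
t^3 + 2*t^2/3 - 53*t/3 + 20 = (t - 3)*(t - 4/3)*(t + 5)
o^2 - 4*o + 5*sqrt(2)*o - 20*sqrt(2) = (o - 4)*(o + 5*sqrt(2))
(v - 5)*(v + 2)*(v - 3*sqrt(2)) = v^3 - 3*sqrt(2)*v^2 - 3*v^2 - 10*v + 9*sqrt(2)*v + 30*sqrt(2)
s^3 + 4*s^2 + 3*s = s*(s + 1)*(s + 3)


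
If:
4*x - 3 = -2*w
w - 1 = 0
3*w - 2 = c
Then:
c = 1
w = 1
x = 1/4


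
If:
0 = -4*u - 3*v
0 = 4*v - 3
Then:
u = -9/16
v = 3/4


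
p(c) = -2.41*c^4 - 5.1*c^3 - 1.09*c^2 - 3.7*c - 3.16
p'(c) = -9.64*c^3 - 15.3*c^2 - 2.18*c - 3.7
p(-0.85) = 1.07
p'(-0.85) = -6.98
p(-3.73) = -206.36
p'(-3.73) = 291.83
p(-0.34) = -1.86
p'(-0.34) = -4.35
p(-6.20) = -2367.74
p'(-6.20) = 1719.17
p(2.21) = -129.20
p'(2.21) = -187.30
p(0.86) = -11.71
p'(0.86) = -23.02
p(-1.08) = 2.71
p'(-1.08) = -7.05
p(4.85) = -1962.05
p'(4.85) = -1473.94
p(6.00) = -4289.56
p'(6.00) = -2649.82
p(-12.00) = -41276.68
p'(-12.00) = 14477.18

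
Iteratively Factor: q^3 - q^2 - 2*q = (q - 2)*(q^2 + q) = (q - 2)*(q + 1)*(q)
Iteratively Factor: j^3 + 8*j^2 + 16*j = (j + 4)*(j^2 + 4*j) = j*(j + 4)*(j + 4)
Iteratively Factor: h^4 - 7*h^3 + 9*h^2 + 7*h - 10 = (h + 1)*(h^3 - 8*h^2 + 17*h - 10) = (h - 2)*(h + 1)*(h^2 - 6*h + 5) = (h - 2)*(h - 1)*(h + 1)*(h - 5)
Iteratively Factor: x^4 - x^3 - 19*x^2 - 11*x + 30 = (x - 5)*(x^3 + 4*x^2 + x - 6) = (x - 5)*(x + 3)*(x^2 + x - 2) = (x - 5)*(x + 2)*(x + 3)*(x - 1)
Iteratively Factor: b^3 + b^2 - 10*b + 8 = (b - 1)*(b^2 + 2*b - 8) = (b - 1)*(b + 4)*(b - 2)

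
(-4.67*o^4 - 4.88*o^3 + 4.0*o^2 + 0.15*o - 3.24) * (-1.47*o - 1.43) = 6.8649*o^5 + 13.8517*o^4 + 1.0984*o^3 - 5.9405*o^2 + 4.5483*o + 4.6332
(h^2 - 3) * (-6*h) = -6*h^3 + 18*h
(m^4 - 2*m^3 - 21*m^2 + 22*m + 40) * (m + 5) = m^5 + 3*m^4 - 31*m^3 - 83*m^2 + 150*m + 200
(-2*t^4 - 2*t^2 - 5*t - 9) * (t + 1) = -2*t^5 - 2*t^4 - 2*t^3 - 7*t^2 - 14*t - 9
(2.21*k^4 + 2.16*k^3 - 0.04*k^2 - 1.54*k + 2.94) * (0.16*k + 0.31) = 0.3536*k^5 + 1.0307*k^4 + 0.6632*k^3 - 0.2588*k^2 - 0.00700000000000001*k + 0.9114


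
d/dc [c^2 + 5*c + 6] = 2*c + 5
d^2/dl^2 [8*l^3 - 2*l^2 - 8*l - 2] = 48*l - 4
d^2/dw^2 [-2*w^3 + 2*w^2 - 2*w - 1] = 4 - 12*w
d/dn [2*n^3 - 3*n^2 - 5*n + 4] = 6*n^2 - 6*n - 5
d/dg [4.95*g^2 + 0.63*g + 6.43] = 9.9*g + 0.63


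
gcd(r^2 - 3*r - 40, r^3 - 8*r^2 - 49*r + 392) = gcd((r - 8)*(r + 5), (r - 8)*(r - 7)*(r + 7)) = r - 8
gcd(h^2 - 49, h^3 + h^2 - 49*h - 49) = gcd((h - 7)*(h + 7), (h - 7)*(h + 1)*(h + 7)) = h^2 - 49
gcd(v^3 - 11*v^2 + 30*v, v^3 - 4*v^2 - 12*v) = v^2 - 6*v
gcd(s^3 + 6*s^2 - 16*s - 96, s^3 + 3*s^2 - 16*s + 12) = s + 6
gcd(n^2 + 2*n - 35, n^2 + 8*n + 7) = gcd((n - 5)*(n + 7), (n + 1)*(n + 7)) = n + 7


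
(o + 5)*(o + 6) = o^2 + 11*o + 30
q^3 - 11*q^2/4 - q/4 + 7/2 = (q - 2)*(q - 7/4)*(q + 1)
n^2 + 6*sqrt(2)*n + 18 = (n + 3*sqrt(2))^2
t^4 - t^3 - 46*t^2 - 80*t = t*(t - 8)*(t + 2)*(t + 5)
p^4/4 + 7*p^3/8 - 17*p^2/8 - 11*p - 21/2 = (p/4 + 1/2)*(p - 7/2)*(p + 2)*(p + 3)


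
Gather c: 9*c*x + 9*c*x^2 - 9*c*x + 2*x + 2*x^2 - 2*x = 9*c*x^2 + 2*x^2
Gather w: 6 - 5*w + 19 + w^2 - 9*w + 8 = w^2 - 14*w + 33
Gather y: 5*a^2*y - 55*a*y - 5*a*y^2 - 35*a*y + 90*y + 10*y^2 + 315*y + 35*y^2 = y^2*(45 - 5*a) + y*(5*a^2 - 90*a + 405)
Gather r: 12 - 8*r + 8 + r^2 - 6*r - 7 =r^2 - 14*r + 13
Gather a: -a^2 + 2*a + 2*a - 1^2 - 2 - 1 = -a^2 + 4*a - 4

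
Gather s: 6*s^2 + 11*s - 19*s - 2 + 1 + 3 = 6*s^2 - 8*s + 2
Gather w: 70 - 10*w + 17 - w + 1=88 - 11*w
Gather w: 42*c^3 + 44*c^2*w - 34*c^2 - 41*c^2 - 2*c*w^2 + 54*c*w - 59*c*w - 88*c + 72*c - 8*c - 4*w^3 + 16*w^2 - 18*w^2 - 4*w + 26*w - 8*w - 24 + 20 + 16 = 42*c^3 - 75*c^2 - 24*c - 4*w^3 + w^2*(-2*c - 2) + w*(44*c^2 - 5*c + 14) + 12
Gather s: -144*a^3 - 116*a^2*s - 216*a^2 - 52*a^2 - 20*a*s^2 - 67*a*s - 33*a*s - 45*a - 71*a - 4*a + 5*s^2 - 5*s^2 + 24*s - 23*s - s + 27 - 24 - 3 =-144*a^3 - 268*a^2 - 20*a*s^2 - 120*a + s*(-116*a^2 - 100*a)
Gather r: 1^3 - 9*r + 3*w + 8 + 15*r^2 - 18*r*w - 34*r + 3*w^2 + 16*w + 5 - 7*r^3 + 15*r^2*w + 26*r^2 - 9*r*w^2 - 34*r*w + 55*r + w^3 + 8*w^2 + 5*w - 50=-7*r^3 + r^2*(15*w + 41) + r*(-9*w^2 - 52*w + 12) + w^3 + 11*w^2 + 24*w - 36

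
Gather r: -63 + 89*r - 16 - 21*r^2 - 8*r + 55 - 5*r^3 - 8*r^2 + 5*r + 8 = -5*r^3 - 29*r^2 + 86*r - 16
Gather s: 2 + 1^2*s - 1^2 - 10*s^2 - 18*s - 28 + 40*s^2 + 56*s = 30*s^2 + 39*s - 27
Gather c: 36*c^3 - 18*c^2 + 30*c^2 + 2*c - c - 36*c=36*c^3 + 12*c^2 - 35*c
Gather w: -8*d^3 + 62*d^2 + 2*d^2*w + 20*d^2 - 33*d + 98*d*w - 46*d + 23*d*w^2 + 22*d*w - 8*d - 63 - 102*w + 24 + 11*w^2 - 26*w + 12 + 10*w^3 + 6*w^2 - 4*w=-8*d^3 + 82*d^2 - 87*d + 10*w^3 + w^2*(23*d + 17) + w*(2*d^2 + 120*d - 132) - 27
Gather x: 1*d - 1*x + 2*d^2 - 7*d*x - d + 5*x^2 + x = 2*d^2 - 7*d*x + 5*x^2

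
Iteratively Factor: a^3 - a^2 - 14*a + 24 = (a + 4)*(a^2 - 5*a + 6) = (a - 3)*(a + 4)*(a - 2)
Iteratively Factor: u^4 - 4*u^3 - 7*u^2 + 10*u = (u)*(u^3 - 4*u^2 - 7*u + 10) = u*(u - 5)*(u^2 + u - 2) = u*(u - 5)*(u + 2)*(u - 1)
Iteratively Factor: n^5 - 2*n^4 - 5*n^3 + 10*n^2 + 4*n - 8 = (n - 2)*(n^4 - 5*n^2 + 4) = (n - 2)*(n + 1)*(n^3 - n^2 - 4*n + 4) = (n - 2)*(n + 1)*(n + 2)*(n^2 - 3*n + 2) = (n - 2)^2*(n + 1)*(n + 2)*(n - 1)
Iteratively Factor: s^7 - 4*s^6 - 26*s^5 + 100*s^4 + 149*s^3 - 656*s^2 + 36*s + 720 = (s - 3)*(s^6 - s^5 - 29*s^4 + 13*s^3 + 188*s^2 - 92*s - 240) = (s - 3)*(s - 2)*(s^5 + s^4 - 27*s^3 - 41*s^2 + 106*s + 120) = (s - 3)*(s - 2)^2*(s^4 + 3*s^3 - 21*s^2 - 83*s - 60) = (s - 3)*(s - 2)^2*(s + 4)*(s^3 - s^2 - 17*s - 15) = (s - 3)*(s - 2)^2*(s + 3)*(s + 4)*(s^2 - 4*s - 5) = (s - 5)*(s - 3)*(s - 2)^2*(s + 3)*(s + 4)*(s + 1)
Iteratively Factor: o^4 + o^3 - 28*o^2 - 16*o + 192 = (o + 4)*(o^3 - 3*o^2 - 16*o + 48) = (o + 4)^2*(o^2 - 7*o + 12) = (o - 3)*(o + 4)^2*(o - 4)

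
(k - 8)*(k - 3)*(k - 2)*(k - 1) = k^4 - 14*k^3 + 59*k^2 - 94*k + 48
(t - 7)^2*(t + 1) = t^3 - 13*t^2 + 35*t + 49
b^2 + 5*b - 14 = (b - 2)*(b + 7)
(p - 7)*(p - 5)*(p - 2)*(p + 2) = p^4 - 12*p^3 + 31*p^2 + 48*p - 140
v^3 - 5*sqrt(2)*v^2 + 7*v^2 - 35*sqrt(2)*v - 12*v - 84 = (v + 7)*(v - 6*sqrt(2))*(v + sqrt(2))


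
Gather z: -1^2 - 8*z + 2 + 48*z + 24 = 40*z + 25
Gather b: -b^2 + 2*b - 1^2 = -b^2 + 2*b - 1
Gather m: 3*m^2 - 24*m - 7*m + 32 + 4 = 3*m^2 - 31*m + 36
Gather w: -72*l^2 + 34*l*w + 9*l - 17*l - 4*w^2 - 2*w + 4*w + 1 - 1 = -72*l^2 - 8*l - 4*w^2 + w*(34*l + 2)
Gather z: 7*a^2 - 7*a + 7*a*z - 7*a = 7*a^2 + 7*a*z - 14*a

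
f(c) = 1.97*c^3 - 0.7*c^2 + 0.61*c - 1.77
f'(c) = 5.91*c^2 - 1.4*c + 0.61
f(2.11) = 14.91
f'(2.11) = 23.97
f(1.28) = 2.00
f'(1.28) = 8.50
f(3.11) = 52.61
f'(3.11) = 53.42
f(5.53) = 313.35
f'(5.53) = 173.60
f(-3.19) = -74.79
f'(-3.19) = 65.22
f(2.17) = 16.39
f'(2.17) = 25.40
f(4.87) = 212.14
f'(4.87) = 133.96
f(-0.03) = -1.79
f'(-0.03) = 0.66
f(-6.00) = -456.15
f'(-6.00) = 221.77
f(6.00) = 402.21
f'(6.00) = 204.97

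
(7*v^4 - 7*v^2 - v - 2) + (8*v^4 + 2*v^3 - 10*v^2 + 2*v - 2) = 15*v^4 + 2*v^3 - 17*v^2 + v - 4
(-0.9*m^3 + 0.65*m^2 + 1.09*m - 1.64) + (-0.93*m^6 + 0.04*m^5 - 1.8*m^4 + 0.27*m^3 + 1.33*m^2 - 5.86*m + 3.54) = -0.93*m^6 + 0.04*m^5 - 1.8*m^4 - 0.63*m^3 + 1.98*m^2 - 4.77*m + 1.9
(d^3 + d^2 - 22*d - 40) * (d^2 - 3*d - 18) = d^5 - 2*d^4 - 43*d^3 + 8*d^2 + 516*d + 720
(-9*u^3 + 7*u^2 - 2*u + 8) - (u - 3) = -9*u^3 + 7*u^2 - 3*u + 11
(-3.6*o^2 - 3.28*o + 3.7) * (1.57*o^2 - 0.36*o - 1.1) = -5.652*o^4 - 3.8536*o^3 + 10.9498*o^2 + 2.276*o - 4.07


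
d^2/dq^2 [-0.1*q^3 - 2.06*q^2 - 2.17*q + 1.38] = -0.6*q - 4.12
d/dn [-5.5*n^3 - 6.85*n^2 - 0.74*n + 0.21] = -16.5*n^2 - 13.7*n - 0.74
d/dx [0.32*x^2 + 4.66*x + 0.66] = 0.64*x + 4.66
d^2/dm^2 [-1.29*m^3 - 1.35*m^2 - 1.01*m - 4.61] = -7.74*m - 2.7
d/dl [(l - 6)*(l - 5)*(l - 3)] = 3*l^2 - 28*l + 63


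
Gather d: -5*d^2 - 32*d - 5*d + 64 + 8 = -5*d^2 - 37*d + 72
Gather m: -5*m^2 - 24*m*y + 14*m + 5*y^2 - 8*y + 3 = -5*m^2 + m*(14 - 24*y) + 5*y^2 - 8*y + 3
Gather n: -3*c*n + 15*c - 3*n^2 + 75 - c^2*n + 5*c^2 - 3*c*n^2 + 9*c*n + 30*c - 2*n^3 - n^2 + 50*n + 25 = 5*c^2 + 45*c - 2*n^3 + n^2*(-3*c - 4) + n*(-c^2 + 6*c + 50) + 100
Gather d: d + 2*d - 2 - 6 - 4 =3*d - 12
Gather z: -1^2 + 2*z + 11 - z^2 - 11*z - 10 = -z^2 - 9*z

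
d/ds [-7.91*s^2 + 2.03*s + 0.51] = 2.03 - 15.82*s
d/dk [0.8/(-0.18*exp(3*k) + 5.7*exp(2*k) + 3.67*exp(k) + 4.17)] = (0.432*exp(2*k) - 9.12*exp(k) - 2.936)*exp(k)/(-0.18*exp(3*k) + 5.7*exp(2*k) + 3.67*exp(k) + 4.17)^2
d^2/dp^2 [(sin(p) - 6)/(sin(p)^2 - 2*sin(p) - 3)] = (-sin(p)^4 + 23*sin(p)^3 - 75*sin(p)^2 + 141*sin(p) - 96)/((sin(p) - 3)^3*(sin(p) + 1)^2)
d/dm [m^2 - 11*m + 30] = 2*m - 11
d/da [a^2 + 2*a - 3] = 2*a + 2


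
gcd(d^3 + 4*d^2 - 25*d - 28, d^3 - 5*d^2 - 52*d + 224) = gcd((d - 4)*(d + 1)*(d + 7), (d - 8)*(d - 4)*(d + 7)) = d^2 + 3*d - 28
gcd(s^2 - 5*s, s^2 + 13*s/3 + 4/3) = 1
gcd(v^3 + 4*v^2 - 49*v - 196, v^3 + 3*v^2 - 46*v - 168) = v^2 - 3*v - 28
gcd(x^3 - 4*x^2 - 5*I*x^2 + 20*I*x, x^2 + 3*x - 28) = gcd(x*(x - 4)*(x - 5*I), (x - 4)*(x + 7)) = x - 4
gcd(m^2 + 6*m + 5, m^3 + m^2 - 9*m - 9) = m + 1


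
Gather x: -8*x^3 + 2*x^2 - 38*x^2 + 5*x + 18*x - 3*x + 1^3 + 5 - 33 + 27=-8*x^3 - 36*x^2 + 20*x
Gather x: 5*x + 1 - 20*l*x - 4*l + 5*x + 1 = -4*l + x*(10 - 20*l) + 2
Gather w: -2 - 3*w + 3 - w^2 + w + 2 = -w^2 - 2*w + 3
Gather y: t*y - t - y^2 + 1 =t*y - t - y^2 + 1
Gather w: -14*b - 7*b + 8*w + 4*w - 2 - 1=-21*b + 12*w - 3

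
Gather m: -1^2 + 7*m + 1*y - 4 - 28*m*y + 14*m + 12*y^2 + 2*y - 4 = m*(21 - 28*y) + 12*y^2 + 3*y - 9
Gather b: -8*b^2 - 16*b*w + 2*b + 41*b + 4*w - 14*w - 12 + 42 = -8*b^2 + b*(43 - 16*w) - 10*w + 30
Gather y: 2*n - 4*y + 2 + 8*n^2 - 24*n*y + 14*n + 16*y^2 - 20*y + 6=8*n^2 + 16*n + 16*y^2 + y*(-24*n - 24) + 8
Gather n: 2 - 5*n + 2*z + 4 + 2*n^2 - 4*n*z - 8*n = 2*n^2 + n*(-4*z - 13) + 2*z + 6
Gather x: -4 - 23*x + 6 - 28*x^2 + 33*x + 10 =-28*x^2 + 10*x + 12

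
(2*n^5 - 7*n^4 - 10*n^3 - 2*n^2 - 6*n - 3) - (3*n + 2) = 2*n^5 - 7*n^4 - 10*n^3 - 2*n^2 - 9*n - 5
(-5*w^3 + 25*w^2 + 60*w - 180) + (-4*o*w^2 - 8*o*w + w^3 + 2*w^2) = -4*o*w^2 - 8*o*w - 4*w^3 + 27*w^2 + 60*w - 180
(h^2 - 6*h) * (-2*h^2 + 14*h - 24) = -2*h^4 + 26*h^3 - 108*h^2 + 144*h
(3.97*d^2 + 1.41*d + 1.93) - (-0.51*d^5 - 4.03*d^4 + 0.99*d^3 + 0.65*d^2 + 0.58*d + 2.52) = 0.51*d^5 + 4.03*d^4 - 0.99*d^3 + 3.32*d^2 + 0.83*d - 0.59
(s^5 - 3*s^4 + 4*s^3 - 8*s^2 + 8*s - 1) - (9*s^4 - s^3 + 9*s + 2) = s^5 - 12*s^4 + 5*s^3 - 8*s^2 - s - 3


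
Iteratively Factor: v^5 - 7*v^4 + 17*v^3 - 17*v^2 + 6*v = (v - 1)*(v^4 - 6*v^3 + 11*v^2 - 6*v) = (v - 3)*(v - 1)*(v^3 - 3*v^2 + 2*v) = (v - 3)*(v - 1)^2*(v^2 - 2*v) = v*(v - 3)*(v - 1)^2*(v - 2)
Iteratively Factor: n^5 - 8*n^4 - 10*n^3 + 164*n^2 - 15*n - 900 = (n - 5)*(n^4 - 3*n^3 - 25*n^2 + 39*n + 180) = (n - 5)*(n - 4)*(n^3 + n^2 - 21*n - 45) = (n - 5)^2*(n - 4)*(n^2 + 6*n + 9) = (n - 5)^2*(n - 4)*(n + 3)*(n + 3)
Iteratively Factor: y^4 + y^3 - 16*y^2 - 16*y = (y + 1)*(y^3 - 16*y) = y*(y + 1)*(y^2 - 16) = y*(y - 4)*(y + 1)*(y + 4)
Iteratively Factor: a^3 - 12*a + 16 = (a + 4)*(a^2 - 4*a + 4) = (a - 2)*(a + 4)*(a - 2)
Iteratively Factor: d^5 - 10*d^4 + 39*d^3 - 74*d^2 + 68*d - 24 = (d - 1)*(d^4 - 9*d^3 + 30*d^2 - 44*d + 24) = (d - 2)*(d - 1)*(d^3 - 7*d^2 + 16*d - 12) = (d - 2)^2*(d - 1)*(d^2 - 5*d + 6) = (d - 3)*(d - 2)^2*(d - 1)*(d - 2)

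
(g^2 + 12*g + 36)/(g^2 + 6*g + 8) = (g^2 + 12*g + 36)/(g^2 + 6*g + 8)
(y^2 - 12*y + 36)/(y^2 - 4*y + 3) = (y^2 - 12*y + 36)/(y^2 - 4*y + 3)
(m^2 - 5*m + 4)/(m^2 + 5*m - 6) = (m - 4)/(m + 6)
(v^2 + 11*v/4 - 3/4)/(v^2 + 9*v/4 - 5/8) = 2*(v + 3)/(2*v + 5)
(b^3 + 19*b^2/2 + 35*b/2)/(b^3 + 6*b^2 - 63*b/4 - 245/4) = 2*b/(2*b - 7)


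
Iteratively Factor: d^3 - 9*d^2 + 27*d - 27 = (d - 3)*(d^2 - 6*d + 9) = (d - 3)^2*(d - 3)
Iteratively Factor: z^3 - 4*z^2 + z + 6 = (z - 3)*(z^2 - z - 2) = (z - 3)*(z + 1)*(z - 2)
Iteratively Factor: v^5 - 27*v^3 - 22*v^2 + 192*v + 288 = (v + 3)*(v^4 - 3*v^3 - 18*v^2 + 32*v + 96) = (v + 2)*(v + 3)*(v^3 - 5*v^2 - 8*v + 48) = (v - 4)*(v + 2)*(v + 3)*(v^2 - v - 12) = (v - 4)^2*(v + 2)*(v + 3)*(v + 3)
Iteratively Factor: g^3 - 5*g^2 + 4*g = (g)*(g^2 - 5*g + 4) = g*(g - 4)*(g - 1)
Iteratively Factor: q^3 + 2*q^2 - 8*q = (q)*(q^2 + 2*q - 8) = q*(q - 2)*(q + 4)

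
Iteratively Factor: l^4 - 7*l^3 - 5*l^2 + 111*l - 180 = (l - 3)*(l^3 - 4*l^2 - 17*l + 60) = (l - 3)*(l + 4)*(l^2 - 8*l + 15) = (l - 5)*(l - 3)*(l + 4)*(l - 3)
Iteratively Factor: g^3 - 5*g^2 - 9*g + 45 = (g - 5)*(g^2 - 9) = (g - 5)*(g + 3)*(g - 3)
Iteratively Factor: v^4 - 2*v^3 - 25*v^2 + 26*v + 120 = (v + 2)*(v^3 - 4*v^2 - 17*v + 60) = (v + 2)*(v + 4)*(v^2 - 8*v + 15) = (v - 5)*(v + 2)*(v + 4)*(v - 3)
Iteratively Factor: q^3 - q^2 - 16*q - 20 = (q + 2)*(q^2 - 3*q - 10) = (q + 2)^2*(q - 5)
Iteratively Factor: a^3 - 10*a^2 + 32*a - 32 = (a - 2)*(a^2 - 8*a + 16) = (a - 4)*(a - 2)*(a - 4)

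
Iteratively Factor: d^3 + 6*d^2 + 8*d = (d)*(d^2 + 6*d + 8) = d*(d + 2)*(d + 4)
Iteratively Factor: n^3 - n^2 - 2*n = (n - 2)*(n^2 + n) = (n - 2)*(n + 1)*(n)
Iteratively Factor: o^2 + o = (o + 1)*(o)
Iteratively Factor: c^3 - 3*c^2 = (c - 3)*(c^2) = c*(c - 3)*(c)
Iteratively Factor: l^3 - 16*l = (l + 4)*(l^2 - 4*l) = (l - 4)*(l + 4)*(l)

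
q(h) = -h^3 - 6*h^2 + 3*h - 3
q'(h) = -3*h^2 - 12*h + 3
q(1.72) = -20.68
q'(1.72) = -26.52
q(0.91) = -5.99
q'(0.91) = -10.40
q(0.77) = -4.70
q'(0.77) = -8.02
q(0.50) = -3.12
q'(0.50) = -3.75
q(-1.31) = -14.98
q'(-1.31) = 13.57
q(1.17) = -9.31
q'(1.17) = -15.15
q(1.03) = -7.37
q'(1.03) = -12.54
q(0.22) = -2.64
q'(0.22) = 0.21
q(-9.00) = 213.00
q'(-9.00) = -132.00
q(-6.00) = -21.00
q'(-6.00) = -33.00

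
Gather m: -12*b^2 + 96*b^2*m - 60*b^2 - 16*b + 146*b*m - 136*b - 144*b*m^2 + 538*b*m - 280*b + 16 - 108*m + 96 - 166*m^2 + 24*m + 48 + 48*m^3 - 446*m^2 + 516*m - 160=-72*b^2 - 432*b + 48*m^3 + m^2*(-144*b - 612) + m*(96*b^2 + 684*b + 432)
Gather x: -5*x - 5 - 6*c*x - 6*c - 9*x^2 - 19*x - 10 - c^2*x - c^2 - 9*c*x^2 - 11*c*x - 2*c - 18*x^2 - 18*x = -c^2 - 8*c + x^2*(-9*c - 27) + x*(-c^2 - 17*c - 42) - 15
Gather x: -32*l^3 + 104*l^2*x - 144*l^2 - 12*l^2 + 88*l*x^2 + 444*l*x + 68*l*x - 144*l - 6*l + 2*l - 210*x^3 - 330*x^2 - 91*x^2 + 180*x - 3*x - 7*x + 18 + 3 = -32*l^3 - 156*l^2 - 148*l - 210*x^3 + x^2*(88*l - 421) + x*(104*l^2 + 512*l + 170) + 21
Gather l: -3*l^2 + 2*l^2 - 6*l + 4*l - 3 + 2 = -l^2 - 2*l - 1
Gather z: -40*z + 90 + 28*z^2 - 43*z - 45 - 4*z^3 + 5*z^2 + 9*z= -4*z^3 + 33*z^2 - 74*z + 45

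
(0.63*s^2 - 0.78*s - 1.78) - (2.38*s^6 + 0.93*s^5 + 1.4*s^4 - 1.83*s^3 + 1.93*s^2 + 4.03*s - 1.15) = -2.38*s^6 - 0.93*s^5 - 1.4*s^4 + 1.83*s^3 - 1.3*s^2 - 4.81*s - 0.63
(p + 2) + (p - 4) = 2*p - 2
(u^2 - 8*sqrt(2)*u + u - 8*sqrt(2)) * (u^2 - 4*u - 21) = u^4 - 8*sqrt(2)*u^3 - 3*u^3 - 25*u^2 + 24*sqrt(2)*u^2 - 21*u + 200*sqrt(2)*u + 168*sqrt(2)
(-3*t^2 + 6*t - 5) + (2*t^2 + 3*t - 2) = -t^2 + 9*t - 7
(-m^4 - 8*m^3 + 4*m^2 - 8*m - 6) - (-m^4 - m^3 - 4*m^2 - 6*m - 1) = -7*m^3 + 8*m^2 - 2*m - 5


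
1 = 1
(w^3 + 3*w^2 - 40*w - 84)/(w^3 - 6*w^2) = 1 + 9/w + 14/w^2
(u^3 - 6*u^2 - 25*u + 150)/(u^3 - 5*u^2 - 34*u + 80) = (u^2 - 11*u + 30)/(u^2 - 10*u + 16)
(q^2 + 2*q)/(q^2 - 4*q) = (q + 2)/(q - 4)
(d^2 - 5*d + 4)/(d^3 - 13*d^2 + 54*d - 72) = (d - 1)/(d^2 - 9*d + 18)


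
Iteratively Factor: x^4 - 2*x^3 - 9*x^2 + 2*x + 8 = (x + 2)*(x^3 - 4*x^2 - x + 4) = (x - 1)*(x + 2)*(x^2 - 3*x - 4) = (x - 4)*(x - 1)*(x + 2)*(x + 1)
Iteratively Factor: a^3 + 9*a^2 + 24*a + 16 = (a + 4)*(a^2 + 5*a + 4) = (a + 1)*(a + 4)*(a + 4)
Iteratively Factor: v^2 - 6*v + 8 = (v - 2)*(v - 4)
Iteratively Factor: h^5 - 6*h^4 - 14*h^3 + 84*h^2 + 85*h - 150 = (h + 3)*(h^4 - 9*h^3 + 13*h^2 + 45*h - 50) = (h - 5)*(h + 3)*(h^3 - 4*h^2 - 7*h + 10) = (h - 5)*(h + 2)*(h + 3)*(h^2 - 6*h + 5) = (h - 5)^2*(h + 2)*(h + 3)*(h - 1)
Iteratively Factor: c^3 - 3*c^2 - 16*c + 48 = (c - 4)*(c^2 + c - 12) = (c - 4)*(c + 4)*(c - 3)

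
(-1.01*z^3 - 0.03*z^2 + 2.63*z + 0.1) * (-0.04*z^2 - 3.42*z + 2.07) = 0.0404*z^5 + 3.4554*z^4 - 2.0933*z^3 - 9.0607*z^2 + 5.1021*z + 0.207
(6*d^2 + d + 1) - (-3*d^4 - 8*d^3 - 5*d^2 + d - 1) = 3*d^4 + 8*d^3 + 11*d^2 + 2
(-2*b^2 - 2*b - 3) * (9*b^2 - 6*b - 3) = -18*b^4 - 6*b^3 - 9*b^2 + 24*b + 9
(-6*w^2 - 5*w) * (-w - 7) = 6*w^3 + 47*w^2 + 35*w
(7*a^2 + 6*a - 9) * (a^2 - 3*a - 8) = 7*a^4 - 15*a^3 - 83*a^2 - 21*a + 72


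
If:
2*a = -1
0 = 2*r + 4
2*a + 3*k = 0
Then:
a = -1/2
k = 1/3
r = -2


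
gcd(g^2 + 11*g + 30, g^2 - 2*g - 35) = g + 5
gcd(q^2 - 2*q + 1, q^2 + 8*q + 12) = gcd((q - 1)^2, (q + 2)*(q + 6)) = 1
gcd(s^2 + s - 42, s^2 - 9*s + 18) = s - 6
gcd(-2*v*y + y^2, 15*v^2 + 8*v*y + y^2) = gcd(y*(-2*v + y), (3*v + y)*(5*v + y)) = 1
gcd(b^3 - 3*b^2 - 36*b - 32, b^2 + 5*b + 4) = b^2 + 5*b + 4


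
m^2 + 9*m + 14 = (m + 2)*(m + 7)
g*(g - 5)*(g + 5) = g^3 - 25*g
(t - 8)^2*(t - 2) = t^3 - 18*t^2 + 96*t - 128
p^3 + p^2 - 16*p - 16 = (p - 4)*(p + 1)*(p + 4)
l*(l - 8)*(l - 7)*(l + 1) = l^4 - 14*l^3 + 41*l^2 + 56*l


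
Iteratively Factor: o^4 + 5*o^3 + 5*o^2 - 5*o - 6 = (o - 1)*(o^3 + 6*o^2 + 11*o + 6) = (o - 1)*(o + 3)*(o^2 + 3*o + 2) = (o - 1)*(o + 1)*(o + 3)*(o + 2)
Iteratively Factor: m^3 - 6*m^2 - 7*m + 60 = (m + 3)*(m^2 - 9*m + 20) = (m - 5)*(m + 3)*(m - 4)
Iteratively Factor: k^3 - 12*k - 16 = (k + 2)*(k^2 - 2*k - 8) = (k + 2)^2*(k - 4)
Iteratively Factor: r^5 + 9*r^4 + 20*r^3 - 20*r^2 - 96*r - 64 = (r + 1)*(r^4 + 8*r^3 + 12*r^2 - 32*r - 64) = (r + 1)*(r + 4)*(r^3 + 4*r^2 - 4*r - 16) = (r + 1)*(r + 2)*(r + 4)*(r^2 + 2*r - 8) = (r + 1)*(r + 2)*(r + 4)^2*(r - 2)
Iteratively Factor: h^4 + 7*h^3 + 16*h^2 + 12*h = (h)*(h^3 + 7*h^2 + 16*h + 12) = h*(h + 2)*(h^2 + 5*h + 6) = h*(h + 2)*(h + 3)*(h + 2)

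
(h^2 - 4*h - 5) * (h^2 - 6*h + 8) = h^4 - 10*h^3 + 27*h^2 - 2*h - 40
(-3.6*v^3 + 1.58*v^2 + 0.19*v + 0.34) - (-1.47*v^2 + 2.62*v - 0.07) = -3.6*v^3 + 3.05*v^2 - 2.43*v + 0.41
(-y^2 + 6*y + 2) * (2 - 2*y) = 2*y^3 - 14*y^2 + 8*y + 4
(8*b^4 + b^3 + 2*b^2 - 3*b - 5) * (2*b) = 16*b^5 + 2*b^4 + 4*b^3 - 6*b^2 - 10*b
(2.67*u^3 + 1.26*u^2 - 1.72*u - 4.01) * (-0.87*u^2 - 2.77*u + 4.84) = -2.3229*u^5 - 8.4921*u^4 + 10.929*u^3 + 14.3515*u^2 + 2.7829*u - 19.4084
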